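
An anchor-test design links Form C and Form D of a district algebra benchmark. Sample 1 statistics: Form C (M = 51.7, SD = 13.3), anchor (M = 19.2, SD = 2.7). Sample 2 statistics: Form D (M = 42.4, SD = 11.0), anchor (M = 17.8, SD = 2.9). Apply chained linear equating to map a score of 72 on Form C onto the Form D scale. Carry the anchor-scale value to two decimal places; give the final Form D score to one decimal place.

63.3

Form C → anchor (Sample 1): v = (2.7/13.3)(72 − 51.7) + 19.2 = 23.32
anchor → Form D (Sample 2): y = (11.0/2.9)(23.32 − 17.8) + 42.4 = 63.3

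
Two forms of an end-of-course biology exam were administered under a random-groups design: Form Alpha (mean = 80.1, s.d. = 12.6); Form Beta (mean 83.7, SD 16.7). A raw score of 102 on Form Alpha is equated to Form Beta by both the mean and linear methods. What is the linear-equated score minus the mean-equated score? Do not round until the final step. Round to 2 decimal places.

Mean-equated: 102 + (83.7 − 80.1) = 105.60
Linear-equated: (16.7/12.6)(102 − 80.1) + 83.7 = 112.726
Difference = 112.726 − 105.60 = 7.13

7.13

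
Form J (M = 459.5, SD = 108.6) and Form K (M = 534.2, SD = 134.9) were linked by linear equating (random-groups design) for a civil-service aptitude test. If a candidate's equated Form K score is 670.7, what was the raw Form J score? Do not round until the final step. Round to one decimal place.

569.4

Invert y = (SD_Y/SD_X)(x − M_X) + M_Y:
x = (SD_X/SD_Y)(y − M_Y) + M_X = (108.6/134.9)(670.7 − 534.2) + 459.5
x = 0.805041 × 136.500 + 459.5 = 569.4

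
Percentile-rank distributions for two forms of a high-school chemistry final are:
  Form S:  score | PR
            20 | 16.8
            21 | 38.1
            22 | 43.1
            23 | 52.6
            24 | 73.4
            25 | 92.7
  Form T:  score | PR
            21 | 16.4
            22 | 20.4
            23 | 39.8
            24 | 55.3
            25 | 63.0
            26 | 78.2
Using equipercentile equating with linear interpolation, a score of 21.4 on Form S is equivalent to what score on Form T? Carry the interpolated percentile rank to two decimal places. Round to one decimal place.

PR of 21.4 on Form S: 38.1 + (21.4 − 21)/(22 − 21) × (43.1 − 38.1) = 40.10
On Form T, PR 40.10 falls between score 23 (PR 39.8) and 24 (PR 55.3).
Interpolate: 23 + (40.10 − 39.8)/(55.3 − 39.8) × (24 − 23) = 23.0

23.0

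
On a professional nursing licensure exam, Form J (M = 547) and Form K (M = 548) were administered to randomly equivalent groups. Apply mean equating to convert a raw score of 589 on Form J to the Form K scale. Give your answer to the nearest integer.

590

Mean equating: y = x + (M_Y − M_X) = 589 + (548 − 547) = 590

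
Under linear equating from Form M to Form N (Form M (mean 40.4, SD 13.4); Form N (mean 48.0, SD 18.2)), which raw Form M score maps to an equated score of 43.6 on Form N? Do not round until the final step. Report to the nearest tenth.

37.2

Invert y = (SD_Y/SD_X)(x − M_X) + M_Y:
x = (SD_X/SD_Y)(y − M_Y) + M_X = (13.4/18.2)(43.6 − 48.0) + 40.4
x = 0.736264 × -4.400 + 40.4 = 37.2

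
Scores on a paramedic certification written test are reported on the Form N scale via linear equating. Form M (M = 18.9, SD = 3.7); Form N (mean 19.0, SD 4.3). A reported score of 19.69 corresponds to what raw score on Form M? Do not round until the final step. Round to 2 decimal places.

Invert y = (SD_Y/SD_X)(x − M_X) + M_Y:
x = (SD_X/SD_Y)(y − M_Y) + M_X = (3.7/4.3)(19.69 − 19.0) + 18.9
x = 0.860465 × 0.690 + 18.9 = 19.49

19.49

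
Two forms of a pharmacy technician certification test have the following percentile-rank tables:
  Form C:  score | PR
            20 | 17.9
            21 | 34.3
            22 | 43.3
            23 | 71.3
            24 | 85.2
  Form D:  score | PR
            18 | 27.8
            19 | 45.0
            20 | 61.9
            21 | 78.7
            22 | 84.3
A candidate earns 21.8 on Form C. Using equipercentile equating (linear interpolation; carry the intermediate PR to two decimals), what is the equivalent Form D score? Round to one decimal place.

PR of 21.8 on Form C: 34.3 + (21.8 − 21)/(22 − 21) × (43.3 − 34.3) = 41.50
On Form D, PR 41.50 falls between score 18 (PR 27.8) and 19 (PR 45.0).
Interpolate: 18 + (41.50 − 27.8)/(45.0 − 27.8) × (19 − 18) = 18.8

18.8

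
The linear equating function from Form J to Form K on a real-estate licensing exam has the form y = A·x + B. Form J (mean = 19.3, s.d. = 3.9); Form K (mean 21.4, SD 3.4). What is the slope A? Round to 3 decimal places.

0.872

A = SD_Y / SD_X = 3.4 / 3.9 = 0.872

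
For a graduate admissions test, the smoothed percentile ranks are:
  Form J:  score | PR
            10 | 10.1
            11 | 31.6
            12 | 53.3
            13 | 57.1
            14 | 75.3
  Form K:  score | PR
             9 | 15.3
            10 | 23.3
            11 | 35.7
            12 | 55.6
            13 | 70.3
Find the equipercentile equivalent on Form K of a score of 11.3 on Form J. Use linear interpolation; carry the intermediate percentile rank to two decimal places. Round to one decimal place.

PR of 11.3 on Form J: 31.6 + (11.3 − 11)/(12 − 11) × (53.3 − 31.6) = 38.11
On Form K, PR 38.11 falls between score 11 (PR 35.7) and 12 (PR 55.6).
Interpolate: 11 + (38.11 − 35.7)/(55.6 − 35.7) × (12 − 11) = 11.1

11.1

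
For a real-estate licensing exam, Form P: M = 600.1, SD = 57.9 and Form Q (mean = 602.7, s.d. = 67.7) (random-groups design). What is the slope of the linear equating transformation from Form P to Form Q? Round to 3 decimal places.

1.169

A = SD_Y / SD_X = 67.7 / 57.9 = 1.169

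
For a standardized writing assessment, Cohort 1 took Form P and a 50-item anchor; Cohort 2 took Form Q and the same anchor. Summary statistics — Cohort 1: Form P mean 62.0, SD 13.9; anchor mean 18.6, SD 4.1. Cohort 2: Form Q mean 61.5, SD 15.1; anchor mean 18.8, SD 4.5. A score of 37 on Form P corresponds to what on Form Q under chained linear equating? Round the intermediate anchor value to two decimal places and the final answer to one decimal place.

36.1

Form P → anchor (Cohort 1): v = (4.1/13.9)(37 − 62.0) + 18.6 = 11.23
anchor → Form Q (Cohort 2): y = (15.1/4.5)(11.23 − 18.8) + 61.5 = 36.1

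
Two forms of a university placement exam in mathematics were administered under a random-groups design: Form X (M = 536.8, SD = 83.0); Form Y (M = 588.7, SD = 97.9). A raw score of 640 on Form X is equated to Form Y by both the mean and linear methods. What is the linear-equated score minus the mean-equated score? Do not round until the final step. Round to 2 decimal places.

18.53

Mean-equated: 640 + (588.7 − 536.8) = 691.90
Linear-equated: (97.9/83.0)(640 − 536.8) + 588.7 = 710.426
Difference = 710.426 − 691.90 = 18.53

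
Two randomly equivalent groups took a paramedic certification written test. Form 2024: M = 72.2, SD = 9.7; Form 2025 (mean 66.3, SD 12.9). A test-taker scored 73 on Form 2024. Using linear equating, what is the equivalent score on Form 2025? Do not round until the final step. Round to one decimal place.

67.4

Linear equating: y = (SD_Y/SD_X)(x − M_X) + M_Y
y = (12.9/9.7)(73 − 72.2) + 66.3
y = 1.329897 × 0.8 + 66.3 = 1.0639 + 66.3 = 67.4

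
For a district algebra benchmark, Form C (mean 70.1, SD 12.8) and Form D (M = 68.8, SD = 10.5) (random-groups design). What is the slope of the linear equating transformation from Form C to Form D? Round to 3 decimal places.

0.820

A = SD_Y / SD_X = 10.5 / 12.8 = 0.820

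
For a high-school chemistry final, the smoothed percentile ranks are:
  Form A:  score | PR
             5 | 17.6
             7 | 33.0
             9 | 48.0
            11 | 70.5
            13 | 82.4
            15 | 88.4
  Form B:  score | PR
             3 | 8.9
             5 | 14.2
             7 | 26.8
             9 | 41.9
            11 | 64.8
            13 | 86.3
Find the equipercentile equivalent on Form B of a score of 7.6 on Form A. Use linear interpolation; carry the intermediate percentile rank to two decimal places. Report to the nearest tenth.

PR of 7.6 on Form A: 33.0 + (7.6 − 7)/(9 − 7) × (48.0 − 33.0) = 37.50
On Form B, PR 37.50 falls between score 7 (PR 26.8) and 9 (PR 41.9).
Interpolate: 7 + (37.50 − 26.8)/(41.9 − 26.8) × (9 − 7) = 8.4

8.4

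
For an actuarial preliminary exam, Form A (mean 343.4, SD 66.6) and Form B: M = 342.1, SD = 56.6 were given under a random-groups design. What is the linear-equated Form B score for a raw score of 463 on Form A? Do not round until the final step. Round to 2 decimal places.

Linear equating: y = (SD_Y/SD_X)(x − M_X) + M_Y
y = (56.6/66.6)(463 − 343.4) + 342.1
y = 0.849850 × 119.6 + 342.1 = 101.6420 + 342.1 = 443.74

443.74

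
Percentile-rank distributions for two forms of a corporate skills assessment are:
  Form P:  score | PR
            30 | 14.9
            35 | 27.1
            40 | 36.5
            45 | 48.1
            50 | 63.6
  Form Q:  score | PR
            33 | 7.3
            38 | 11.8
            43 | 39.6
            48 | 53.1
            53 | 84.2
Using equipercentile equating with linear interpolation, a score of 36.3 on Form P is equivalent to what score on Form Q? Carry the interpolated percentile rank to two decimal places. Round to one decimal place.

41.2

PR of 36.3 on Form P: 27.1 + (36.3 − 35)/(40 − 35) × (36.5 − 27.1) = 29.54
On Form Q, PR 29.54 falls between score 38 (PR 11.8) and 43 (PR 39.6).
Interpolate: 38 + (29.54 − 11.8)/(39.6 − 11.8) × (43 − 38) = 41.2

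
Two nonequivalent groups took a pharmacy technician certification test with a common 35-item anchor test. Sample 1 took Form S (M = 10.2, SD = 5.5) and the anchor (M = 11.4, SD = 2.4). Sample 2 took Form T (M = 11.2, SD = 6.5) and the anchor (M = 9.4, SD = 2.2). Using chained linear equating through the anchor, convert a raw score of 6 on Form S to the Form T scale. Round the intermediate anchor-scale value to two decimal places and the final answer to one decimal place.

Form S → anchor (Sample 1): v = (2.4/5.5)(6 − 10.2) + 11.4 = 9.57
anchor → Form T (Sample 2): y = (6.5/2.2)(9.57 − 9.4) + 11.2 = 11.7

11.7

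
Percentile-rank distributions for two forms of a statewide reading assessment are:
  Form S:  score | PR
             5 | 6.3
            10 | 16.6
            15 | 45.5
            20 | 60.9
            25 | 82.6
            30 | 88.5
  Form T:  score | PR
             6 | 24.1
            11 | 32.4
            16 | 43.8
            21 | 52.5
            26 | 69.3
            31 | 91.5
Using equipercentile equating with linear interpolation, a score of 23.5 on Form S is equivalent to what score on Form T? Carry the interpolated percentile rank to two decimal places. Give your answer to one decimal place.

27.5

PR of 23.5 on Form S: 60.9 + (23.5 − 20)/(25 − 20) × (82.6 − 60.9) = 76.09
On Form T, PR 76.09 falls between score 26 (PR 69.3) and 31 (PR 91.5).
Interpolate: 26 + (76.09 − 69.3)/(91.5 − 69.3) × (31 − 26) = 27.5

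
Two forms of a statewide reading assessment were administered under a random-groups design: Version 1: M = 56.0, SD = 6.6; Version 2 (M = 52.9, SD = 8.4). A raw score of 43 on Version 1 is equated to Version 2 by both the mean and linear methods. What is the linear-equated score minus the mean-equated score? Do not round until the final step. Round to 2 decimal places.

Mean-equated: 43 + (52.9 − 56.0) = 39.90
Linear-equated: (8.4/6.6)(43 − 56.0) + 52.9 = 36.355
Difference = 36.355 − 39.90 = -3.55

-3.55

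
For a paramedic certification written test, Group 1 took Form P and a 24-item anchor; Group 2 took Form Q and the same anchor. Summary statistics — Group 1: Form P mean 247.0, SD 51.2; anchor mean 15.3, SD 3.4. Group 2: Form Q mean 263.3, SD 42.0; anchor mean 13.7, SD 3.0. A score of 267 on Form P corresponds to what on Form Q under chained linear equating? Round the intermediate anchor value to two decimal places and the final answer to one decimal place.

Form P → anchor (Group 1): v = (3.4/51.2)(267 − 247.0) + 15.3 = 16.63
anchor → Form Q (Group 2): y = (42.0/3.0)(16.63 − 13.7) + 263.3 = 304.3

304.3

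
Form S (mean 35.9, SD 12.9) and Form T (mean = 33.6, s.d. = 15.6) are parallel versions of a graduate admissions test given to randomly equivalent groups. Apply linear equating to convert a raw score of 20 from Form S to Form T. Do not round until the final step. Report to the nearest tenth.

Linear equating: y = (SD_Y/SD_X)(x − M_X) + M_Y
y = (15.6/12.9)(20 − 35.9) + 33.6
y = 1.209302 × -15.9 + 33.6 = -19.2279 + 33.6 = 14.4

14.4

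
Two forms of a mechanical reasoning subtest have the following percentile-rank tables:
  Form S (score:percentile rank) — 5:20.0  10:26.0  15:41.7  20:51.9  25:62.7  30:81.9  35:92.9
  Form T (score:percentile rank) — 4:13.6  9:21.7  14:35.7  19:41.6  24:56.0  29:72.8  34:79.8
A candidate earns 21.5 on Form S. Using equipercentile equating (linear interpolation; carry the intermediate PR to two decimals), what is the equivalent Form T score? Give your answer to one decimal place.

PR of 21.5 on Form S: 51.9 + (21.5 − 20)/(25 − 20) × (62.7 − 51.9) = 55.14
On Form T, PR 55.14 falls between score 19 (PR 41.6) and 24 (PR 56.0).
Interpolate: 19 + (55.14 − 41.6)/(56.0 − 41.6) × (24 − 19) = 23.7

23.7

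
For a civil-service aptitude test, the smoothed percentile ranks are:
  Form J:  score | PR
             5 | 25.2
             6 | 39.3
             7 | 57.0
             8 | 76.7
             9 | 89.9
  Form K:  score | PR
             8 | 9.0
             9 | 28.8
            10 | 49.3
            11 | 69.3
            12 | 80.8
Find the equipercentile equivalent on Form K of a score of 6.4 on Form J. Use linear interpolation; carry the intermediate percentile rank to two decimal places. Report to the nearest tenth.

PR of 6.4 on Form J: 39.3 + (6.4 − 6)/(7 − 6) × (57.0 − 39.3) = 46.38
On Form K, PR 46.38 falls between score 9 (PR 28.8) and 10 (PR 49.3).
Interpolate: 9 + (46.38 − 28.8)/(49.3 − 28.8) × (10 − 9) = 9.9

9.9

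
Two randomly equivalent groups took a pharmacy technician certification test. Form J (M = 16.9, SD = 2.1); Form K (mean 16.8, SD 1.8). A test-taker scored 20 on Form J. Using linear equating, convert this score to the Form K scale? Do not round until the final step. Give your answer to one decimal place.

19.5

Linear equating: y = (SD_Y/SD_X)(x − M_X) + M_Y
y = (1.8/2.1)(20 − 16.9) + 16.8
y = 0.857143 × 3.1 + 16.8 = 2.6571 + 16.8 = 19.5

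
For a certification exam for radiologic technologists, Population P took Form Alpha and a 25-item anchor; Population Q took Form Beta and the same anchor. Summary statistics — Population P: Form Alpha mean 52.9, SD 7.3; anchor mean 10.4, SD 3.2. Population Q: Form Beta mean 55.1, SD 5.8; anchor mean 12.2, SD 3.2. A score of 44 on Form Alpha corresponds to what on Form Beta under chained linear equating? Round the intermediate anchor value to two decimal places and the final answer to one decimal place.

Form Alpha → anchor (Population P): v = (3.2/7.3)(44 − 52.9) + 10.4 = 6.50
anchor → Form Beta (Population Q): y = (5.8/3.2)(6.50 − 12.2) + 55.1 = 44.8

44.8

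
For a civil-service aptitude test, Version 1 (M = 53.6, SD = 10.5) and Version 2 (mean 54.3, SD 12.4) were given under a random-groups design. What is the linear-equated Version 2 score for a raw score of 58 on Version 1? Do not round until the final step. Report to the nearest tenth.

59.5

Linear equating: y = (SD_Y/SD_X)(x − M_X) + M_Y
y = (12.4/10.5)(58 − 53.6) + 54.3
y = 1.180952 × 4.4 + 54.3 = 5.1962 + 54.3 = 59.5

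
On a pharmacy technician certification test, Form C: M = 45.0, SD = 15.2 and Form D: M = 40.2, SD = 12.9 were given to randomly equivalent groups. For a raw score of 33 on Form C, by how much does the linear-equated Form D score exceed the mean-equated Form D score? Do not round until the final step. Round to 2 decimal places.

Mean-equated: 33 + (40.2 − 45.0) = 28.20
Linear-equated: (12.9/15.2)(33 − 45.0) + 40.2 = 30.016
Difference = 30.016 − 28.20 = 1.82

1.82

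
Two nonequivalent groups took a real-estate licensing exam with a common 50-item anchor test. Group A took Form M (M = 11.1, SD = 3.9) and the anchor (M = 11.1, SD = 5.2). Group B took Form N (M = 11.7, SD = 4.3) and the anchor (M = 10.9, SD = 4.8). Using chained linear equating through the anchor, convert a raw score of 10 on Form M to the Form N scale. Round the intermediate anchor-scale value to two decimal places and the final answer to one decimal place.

10.6

Form M → anchor (Group A): v = (5.2/3.9)(10 − 11.1) + 11.1 = 9.63
anchor → Form N (Group B): y = (4.3/4.8)(9.63 − 10.9) + 11.7 = 10.6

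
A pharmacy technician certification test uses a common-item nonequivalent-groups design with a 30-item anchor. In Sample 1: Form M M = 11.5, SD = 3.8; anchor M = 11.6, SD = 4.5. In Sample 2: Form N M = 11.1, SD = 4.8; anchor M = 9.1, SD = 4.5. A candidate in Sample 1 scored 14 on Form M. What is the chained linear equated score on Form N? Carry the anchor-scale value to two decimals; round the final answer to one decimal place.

Form M → anchor (Sample 1): v = (4.5/3.8)(14 − 11.5) + 11.6 = 14.56
anchor → Form N (Sample 2): y = (4.8/4.5)(14.56 − 9.1) + 11.1 = 16.9

16.9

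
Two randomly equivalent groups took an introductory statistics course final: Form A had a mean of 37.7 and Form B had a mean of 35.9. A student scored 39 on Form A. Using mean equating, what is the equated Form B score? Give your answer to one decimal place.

Mean equating: y = x + (M_Y − M_X) = 39 + (35.9 − 37.7) = 37.2

37.2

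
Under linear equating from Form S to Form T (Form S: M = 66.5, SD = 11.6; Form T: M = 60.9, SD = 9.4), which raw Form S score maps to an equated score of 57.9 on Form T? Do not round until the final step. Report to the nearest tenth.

62.8

Invert y = (SD_Y/SD_X)(x − M_X) + M_Y:
x = (SD_X/SD_Y)(y − M_Y) + M_X = (11.6/9.4)(57.9 − 60.9) + 66.5
x = 1.234043 × -3.000 + 66.5 = 62.8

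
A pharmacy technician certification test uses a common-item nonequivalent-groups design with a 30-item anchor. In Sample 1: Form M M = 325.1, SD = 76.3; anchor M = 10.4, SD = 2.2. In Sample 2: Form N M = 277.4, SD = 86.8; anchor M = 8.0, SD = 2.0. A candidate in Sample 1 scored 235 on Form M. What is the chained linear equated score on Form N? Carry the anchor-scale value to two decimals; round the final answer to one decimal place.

Form M → anchor (Sample 1): v = (2.2/76.3)(235 − 325.1) + 10.4 = 7.80
anchor → Form N (Sample 2): y = (86.8/2.0)(7.80 − 8.0) + 277.4 = 268.7

268.7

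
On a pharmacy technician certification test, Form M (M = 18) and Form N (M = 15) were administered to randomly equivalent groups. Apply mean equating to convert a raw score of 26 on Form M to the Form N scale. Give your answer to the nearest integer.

Mean equating: y = x + (M_Y − M_X) = 26 + (15 − 18) = 23

23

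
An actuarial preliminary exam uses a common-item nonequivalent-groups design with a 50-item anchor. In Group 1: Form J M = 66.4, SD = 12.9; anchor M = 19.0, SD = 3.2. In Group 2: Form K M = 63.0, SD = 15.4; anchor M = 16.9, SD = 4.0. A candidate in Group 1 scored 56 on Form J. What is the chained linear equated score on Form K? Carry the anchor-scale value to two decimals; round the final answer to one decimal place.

61.2

Form J → anchor (Group 1): v = (3.2/12.9)(56 − 66.4) + 19.0 = 16.42
anchor → Form K (Group 2): y = (15.4/4.0)(16.42 − 16.9) + 63.0 = 61.2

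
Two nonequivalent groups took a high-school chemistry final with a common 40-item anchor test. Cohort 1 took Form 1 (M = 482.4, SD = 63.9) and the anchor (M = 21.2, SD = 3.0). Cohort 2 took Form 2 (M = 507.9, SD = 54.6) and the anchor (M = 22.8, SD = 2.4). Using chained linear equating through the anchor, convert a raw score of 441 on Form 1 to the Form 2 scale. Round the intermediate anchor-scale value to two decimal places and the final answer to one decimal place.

Form 1 → anchor (Cohort 1): v = (3.0/63.9)(441 − 482.4) + 21.2 = 19.26
anchor → Form 2 (Cohort 2): y = (54.6/2.4)(19.26 − 22.8) + 507.9 = 427.4

427.4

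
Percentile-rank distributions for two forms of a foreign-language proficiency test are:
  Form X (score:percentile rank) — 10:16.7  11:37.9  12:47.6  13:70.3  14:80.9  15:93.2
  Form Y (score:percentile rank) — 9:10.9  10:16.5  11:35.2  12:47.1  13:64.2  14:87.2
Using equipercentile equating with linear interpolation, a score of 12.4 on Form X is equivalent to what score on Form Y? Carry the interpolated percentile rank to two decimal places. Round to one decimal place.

PR of 12.4 on Form X: 47.6 + (12.4 − 12)/(13 − 12) × (70.3 − 47.6) = 56.68
On Form Y, PR 56.68 falls between score 12 (PR 47.1) and 13 (PR 64.2).
Interpolate: 12 + (56.68 − 47.1)/(64.2 − 47.1) × (13 − 12) = 12.6

12.6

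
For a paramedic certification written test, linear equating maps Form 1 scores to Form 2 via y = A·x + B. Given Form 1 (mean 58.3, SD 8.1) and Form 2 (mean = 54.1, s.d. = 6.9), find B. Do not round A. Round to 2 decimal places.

A = SD_Y / SD_X = 6.9 / 8.1 = 0.851852
B = M_Y − A·M_X = 54.1 − 0.851852 × 58.3 = 4.44

4.44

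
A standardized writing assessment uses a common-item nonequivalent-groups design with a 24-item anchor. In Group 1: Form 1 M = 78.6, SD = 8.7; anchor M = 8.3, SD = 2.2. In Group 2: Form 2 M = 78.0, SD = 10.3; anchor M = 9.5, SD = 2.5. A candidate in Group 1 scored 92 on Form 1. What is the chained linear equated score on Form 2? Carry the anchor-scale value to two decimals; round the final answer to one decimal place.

87.0

Form 1 → anchor (Group 1): v = (2.2/8.7)(92 − 78.6) + 8.3 = 11.69
anchor → Form 2 (Group 2): y = (10.3/2.5)(11.69 − 9.5) + 78.0 = 87.0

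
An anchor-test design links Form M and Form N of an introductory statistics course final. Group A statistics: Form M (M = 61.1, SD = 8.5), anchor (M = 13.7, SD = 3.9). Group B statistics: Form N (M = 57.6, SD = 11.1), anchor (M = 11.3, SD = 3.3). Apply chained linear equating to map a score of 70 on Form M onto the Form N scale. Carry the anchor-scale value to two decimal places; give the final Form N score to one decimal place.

79.4

Form M → anchor (Group A): v = (3.9/8.5)(70 − 61.1) + 13.7 = 17.78
anchor → Form N (Group B): y = (11.1/3.3)(17.78 − 11.3) + 57.6 = 79.4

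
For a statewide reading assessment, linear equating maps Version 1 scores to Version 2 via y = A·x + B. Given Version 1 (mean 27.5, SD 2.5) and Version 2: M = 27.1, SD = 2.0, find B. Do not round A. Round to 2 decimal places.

5.10

A = SD_Y / SD_X = 2.0 / 2.5 = 0.800000
B = M_Y − A·M_X = 27.1 − 0.800000 × 27.5 = 5.10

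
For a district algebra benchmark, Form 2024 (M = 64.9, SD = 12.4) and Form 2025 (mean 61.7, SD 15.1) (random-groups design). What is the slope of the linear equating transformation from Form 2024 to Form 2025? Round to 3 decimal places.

1.218

A = SD_Y / SD_X = 15.1 / 12.4 = 1.218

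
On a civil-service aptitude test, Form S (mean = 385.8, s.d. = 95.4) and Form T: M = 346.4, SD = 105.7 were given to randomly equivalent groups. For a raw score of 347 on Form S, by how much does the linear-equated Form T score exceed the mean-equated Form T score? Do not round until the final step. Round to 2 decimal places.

-4.19

Mean-equated: 347 + (346.4 − 385.8) = 307.60
Linear-equated: (105.7/95.4)(347 − 385.8) + 346.4 = 303.411
Difference = 303.411 − 307.60 = -4.19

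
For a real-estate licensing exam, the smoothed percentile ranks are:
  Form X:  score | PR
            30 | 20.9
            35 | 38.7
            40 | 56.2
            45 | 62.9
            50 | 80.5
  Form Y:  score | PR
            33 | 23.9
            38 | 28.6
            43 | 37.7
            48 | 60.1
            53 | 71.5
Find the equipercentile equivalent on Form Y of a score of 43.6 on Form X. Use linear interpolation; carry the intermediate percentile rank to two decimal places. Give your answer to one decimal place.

48.4

PR of 43.6 on Form X: 56.2 + (43.6 − 40)/(45 − 40) × (62.9 − 56.2) = 61.02
On Form Y, PR 61.02 falls between score 48 (PR 60.1) and 53 (PR 71.5).
Interpolate: 48 + (61.02 − 60.1)/(71.5 − 60.1) × (53 − 48) = 48.4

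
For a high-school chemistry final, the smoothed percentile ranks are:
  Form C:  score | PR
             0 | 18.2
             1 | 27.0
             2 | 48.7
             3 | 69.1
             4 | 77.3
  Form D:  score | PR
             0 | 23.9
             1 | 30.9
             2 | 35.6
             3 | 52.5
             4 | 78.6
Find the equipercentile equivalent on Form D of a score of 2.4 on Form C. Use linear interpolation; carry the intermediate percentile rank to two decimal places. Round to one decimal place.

PR of 2.4 on Form C: 48.7 + (2.4 − 2)/(3 − 2) × (69.1 − 48.7) = 56.86
On Form D, PR 56.86 falls between score 3 (PR 52.5) and 4 (PR 78.6).
Interpolate: 3 + (56.86 − 52.5)/(78.6 − 52.5) × (4 − 3) = 3.2

3.2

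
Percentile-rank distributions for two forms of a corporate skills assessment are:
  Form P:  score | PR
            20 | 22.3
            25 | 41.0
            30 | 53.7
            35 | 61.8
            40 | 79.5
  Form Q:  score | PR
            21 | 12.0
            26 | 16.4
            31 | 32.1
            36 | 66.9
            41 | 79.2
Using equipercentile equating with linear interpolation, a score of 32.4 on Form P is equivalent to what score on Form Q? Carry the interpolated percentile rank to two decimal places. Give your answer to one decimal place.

34.7

PR of 32.4 on Form P: 53.7 + (32.4 − 30)/(35 − 30) × (61.8 − 53.7) = 57.59
On Form Q, PR 57.59 falls between score 31 (PR 32.1) and 36 (PR 66.9).
Interpolate: 31 + (57.59 − 32.1)/(66.9 − 32.1) × (36 − 31) = 34.7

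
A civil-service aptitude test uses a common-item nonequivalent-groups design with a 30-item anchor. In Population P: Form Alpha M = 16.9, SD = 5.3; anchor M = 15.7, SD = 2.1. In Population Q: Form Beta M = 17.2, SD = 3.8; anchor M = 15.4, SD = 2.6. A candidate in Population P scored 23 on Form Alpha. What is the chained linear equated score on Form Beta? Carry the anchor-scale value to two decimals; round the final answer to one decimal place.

Form Alpha → anchor (Population P): v = (2.1/5.3)(23 − 16.9) + 15.7 = 18.12
anchor → Form Beta (Population Q): y = (3.8/2.6)(18.12 − 15.4) + 17.2 = 21.2

21.2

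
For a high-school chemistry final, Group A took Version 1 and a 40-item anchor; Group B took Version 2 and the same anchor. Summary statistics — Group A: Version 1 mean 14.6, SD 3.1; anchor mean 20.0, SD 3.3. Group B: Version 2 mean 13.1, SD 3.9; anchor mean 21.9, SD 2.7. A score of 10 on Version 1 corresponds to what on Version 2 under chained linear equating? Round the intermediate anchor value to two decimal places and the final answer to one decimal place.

3.3

Version 1 → anchor (Group A): v = (3.3/3.1)(10 − 14.6) + 20.0 = 15.10
anchor → Version 2 (Group B): y = (3.9/2.7)(15.10 − 21.9) + 13.1 = 3.3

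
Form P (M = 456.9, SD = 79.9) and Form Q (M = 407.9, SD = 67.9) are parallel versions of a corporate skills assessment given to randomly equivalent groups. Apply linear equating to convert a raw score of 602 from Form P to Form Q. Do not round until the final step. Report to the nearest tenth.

Linear equating: y = (SD_Y/SD_X)(x − M_X) + M_Y
y = (67.9/79.9)(602 − 456.9) + 407.9
y = 0.849812 × 145.1 + 407.9 = 123.3078 + 407.9 = 531.2

531.2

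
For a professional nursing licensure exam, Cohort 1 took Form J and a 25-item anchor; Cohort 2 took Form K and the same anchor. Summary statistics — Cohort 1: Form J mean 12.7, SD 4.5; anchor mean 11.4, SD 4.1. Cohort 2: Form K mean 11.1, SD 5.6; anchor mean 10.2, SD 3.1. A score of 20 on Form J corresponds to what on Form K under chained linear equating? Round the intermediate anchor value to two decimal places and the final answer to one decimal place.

25.3

Form J → anchor (Cohort 1): v = (4.1/4.5)(20 − 12.7) + 11.4 = 18.05
anchor → Form K (Cohort 2): y = (5.6/3.1)(18.05 − 10.2) + 11.1 = 25.3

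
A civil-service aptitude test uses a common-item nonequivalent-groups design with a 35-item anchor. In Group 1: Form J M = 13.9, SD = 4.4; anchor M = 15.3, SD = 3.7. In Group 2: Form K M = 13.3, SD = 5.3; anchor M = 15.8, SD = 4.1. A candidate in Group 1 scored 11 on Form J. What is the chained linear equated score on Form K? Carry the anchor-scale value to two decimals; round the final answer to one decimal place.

Form J → anchor (Group 1): v = (3.7/4.4)(11 − 13.9) + 15.3 = 12.86
anchor → Form K (Group 2): y = (5.3/4.1)(12.86 − 15.8) + 13.3 = 9.5

9.5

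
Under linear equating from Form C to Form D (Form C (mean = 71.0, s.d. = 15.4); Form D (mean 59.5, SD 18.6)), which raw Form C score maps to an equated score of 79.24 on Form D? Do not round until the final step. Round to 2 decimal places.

87.34

Invert y = (SD_Y/SD_X)(x − M_X) + M_Y:
x = (SD_X/SD_Y)(y − M_Y) + M_X = (15.4/18.6)(79.24 − 59.5) + 71.0
x = 0.827957 × 19.740 + 71.0 = 87.34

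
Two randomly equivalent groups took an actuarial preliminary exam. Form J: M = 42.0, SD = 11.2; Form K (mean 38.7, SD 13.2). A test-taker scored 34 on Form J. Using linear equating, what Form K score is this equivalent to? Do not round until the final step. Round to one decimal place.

29.3

Linear equating: y = (SD_Y/SD_X)(x − M_X) + M_Y
y = (13.2/11.2)(34 − 42.0) + 38.7
y = 1.178571 × -8.0 + 38.7 = -9.4286 + 38.7 = 29.3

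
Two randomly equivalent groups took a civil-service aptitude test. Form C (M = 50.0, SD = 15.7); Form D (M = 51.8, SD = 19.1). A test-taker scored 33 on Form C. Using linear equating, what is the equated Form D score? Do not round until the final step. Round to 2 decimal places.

Linear equating: y = (SD_Y/SD_X)(x − M_X) + M_Y
y = (19.1/15.7)(33 − 50.0) + 51.8
y = 1.216561 × -17.0 + 51.8 = -20.6815 + 51.8 = 31.12

31.12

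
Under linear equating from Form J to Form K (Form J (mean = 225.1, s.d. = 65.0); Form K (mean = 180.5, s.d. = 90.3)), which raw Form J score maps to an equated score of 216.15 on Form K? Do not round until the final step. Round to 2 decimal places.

Invert y = (SD_Y/SD_X)(x − M_X) + M_Y:
x = (SD_X/SD_Y)(y − M_Y) + M_X = (65.0/90.3)(216.15 − 180.5) + 225.1
x = 0.719823 × 35.650 + 225.1 = 250.76

250.76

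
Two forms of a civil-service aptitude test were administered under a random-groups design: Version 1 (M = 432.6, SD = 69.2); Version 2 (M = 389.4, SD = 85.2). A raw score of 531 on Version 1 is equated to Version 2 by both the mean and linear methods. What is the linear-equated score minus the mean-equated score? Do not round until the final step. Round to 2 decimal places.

Mean-equated: 531 + (389.4 − 432.6) = 487.80
Linear-equated: (85.2/69.2)(531 − 432.6) + 389.4 = 510.551
Difference = 510.551 − 487.80 = 22.75

22.75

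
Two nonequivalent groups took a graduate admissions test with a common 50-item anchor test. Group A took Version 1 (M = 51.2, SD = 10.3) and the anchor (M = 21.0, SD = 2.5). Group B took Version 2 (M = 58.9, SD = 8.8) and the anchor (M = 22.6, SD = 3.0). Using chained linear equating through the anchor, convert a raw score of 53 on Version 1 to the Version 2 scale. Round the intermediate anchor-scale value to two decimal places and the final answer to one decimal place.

Version 1 → anchor (Group A): v = (2.5/10.3)(53 − 51.2) + 21.0 = 21.44
anchor → Version 2 (Group B): y = (8.8/3.0)(21.44 − 22.6) + 58.9 = 55.5

55.5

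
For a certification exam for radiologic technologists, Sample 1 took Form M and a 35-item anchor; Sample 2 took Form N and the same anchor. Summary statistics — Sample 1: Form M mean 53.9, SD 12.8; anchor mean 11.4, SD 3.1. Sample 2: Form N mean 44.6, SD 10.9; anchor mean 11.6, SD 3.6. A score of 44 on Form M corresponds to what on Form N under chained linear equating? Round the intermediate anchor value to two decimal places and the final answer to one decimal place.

36.7

Form M → anchor (Sample 1): v = (3.1/12.8)(44 − 53.9) + 11.4 = 9.00
anchor → Form N (Sample 2): y = (10.9/3.6)(9.00 − 11.6) + 44.6 = 36.7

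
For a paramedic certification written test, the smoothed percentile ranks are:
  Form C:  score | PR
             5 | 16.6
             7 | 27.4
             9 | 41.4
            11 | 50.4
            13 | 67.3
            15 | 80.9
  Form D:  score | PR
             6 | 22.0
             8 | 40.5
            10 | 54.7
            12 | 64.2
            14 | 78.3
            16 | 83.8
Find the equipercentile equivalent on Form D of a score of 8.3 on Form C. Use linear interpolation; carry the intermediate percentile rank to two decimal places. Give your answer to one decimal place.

7.6

PR of 8.3 on Form C: 27.4 + (8.3 − 7)/(9 − 7) × (41.4 − 27.4) = 36.50
On Form D, PR 36.50 falls between score 6 (PR 22.0) and 8 (PR 40.5).
Interpolate: 6 + (36.50 − 22.0)/(40.5 − 22.0) × (8 − 6) = 7.6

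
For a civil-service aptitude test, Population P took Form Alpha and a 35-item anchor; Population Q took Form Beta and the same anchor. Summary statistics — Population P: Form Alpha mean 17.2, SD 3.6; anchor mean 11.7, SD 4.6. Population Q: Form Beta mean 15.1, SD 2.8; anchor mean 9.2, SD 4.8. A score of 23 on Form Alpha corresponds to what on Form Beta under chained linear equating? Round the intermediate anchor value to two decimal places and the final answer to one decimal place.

20.9

Form Alpha → anchor (Population P): v = (4.6/3.6)(23 − 17.2) + 11.7 = 19.11
anchor → Form Beta (Population Q): y = (2.8/4.8)(19.11 − 9.2) + 15.1 = 20.9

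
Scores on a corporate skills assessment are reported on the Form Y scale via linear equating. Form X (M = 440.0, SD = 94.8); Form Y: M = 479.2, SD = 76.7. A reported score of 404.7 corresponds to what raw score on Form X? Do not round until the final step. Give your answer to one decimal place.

347.9

Invert y = (SD_Y/SD_X)(x − M_X) + M_Y:
x = (SD_X/SD_Y)(y − M_Y) + M_X = (94.8/76.7)(404.7 − 479.2) + 440.0
x = 1.235984 × -74.500 + 440.0 = 347.9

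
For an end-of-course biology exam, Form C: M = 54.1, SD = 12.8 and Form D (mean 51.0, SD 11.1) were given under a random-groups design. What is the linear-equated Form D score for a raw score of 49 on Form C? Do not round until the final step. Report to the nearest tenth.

Linear equating: y = (SD_Y/SD_X)(x − M_X) + M_Y
y = (11.1/12.8)(49 − 54.1) + 51.0
y = 0.867187 × -5.1 + 51.0 = -4.4227 + 51.0 = 46.6

46.6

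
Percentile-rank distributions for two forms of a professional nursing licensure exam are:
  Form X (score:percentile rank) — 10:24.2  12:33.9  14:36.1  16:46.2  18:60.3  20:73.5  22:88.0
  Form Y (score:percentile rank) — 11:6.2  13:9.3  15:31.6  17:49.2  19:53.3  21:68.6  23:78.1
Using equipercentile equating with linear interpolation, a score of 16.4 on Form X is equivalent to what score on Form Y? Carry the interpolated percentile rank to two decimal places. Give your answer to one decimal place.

PR of 16.4 on Form X: 46.2 + (16.4 − 16)/(18 − 16) × (60.3 − 46.2) = 49.02
On Form Y, PR 49.02 falls between score 15 (PR 31.6) and 17 (PR 49.2).
Interpolate: 15 + (49.02 − 31.6)/(49.2 − 31.6) × (17 − 15) = 17.0

17.0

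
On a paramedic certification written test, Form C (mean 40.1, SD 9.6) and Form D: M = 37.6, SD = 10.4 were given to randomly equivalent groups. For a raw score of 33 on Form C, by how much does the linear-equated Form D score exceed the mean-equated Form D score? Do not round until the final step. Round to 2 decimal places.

Mean-equated: 33 + (37.6 − 40.1) = 30.50
Linear-equated: (10.4/9.6)(33 − 40.1) + 37.6 = 29.908
Difference = 29.908 − 30.50 = -0.59

-0.59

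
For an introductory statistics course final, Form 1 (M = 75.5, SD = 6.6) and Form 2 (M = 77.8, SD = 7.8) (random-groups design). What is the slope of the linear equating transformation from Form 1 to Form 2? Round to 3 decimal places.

A = SD_Y / SD_X = 7.8 / 6.6 = 1.182

1.182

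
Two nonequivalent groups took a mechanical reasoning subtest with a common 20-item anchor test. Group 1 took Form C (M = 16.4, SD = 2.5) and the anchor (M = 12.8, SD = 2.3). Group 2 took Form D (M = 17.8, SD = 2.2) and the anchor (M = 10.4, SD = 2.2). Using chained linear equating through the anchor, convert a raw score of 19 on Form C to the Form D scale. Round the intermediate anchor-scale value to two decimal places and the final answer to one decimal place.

Form C → anchor (Group 1): v = (2.3/2.5)(19 − 16.4) + 12.8 = 15.19
anchor → Form D (Group 2): y = (2.2/2.2)(15.19 − 10.4) + 17.8 = 22.6

22.6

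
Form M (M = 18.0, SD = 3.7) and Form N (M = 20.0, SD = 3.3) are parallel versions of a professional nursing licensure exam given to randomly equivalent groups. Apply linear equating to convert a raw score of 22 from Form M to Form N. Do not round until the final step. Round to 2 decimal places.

23.57

Linear equating: y = (SD_Y/SD_X)(x − M_X) + M_Y
y = (3.3/3.7)(22 − 18.0) + 20.0
y = 0.891892 × 4.0 + 20.0 = 3.5676 + 20.0 = 23.57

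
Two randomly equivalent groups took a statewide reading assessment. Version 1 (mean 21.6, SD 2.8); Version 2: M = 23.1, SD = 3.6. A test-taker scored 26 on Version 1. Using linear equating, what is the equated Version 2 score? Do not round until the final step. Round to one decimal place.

Linear equating: y = (SD_Y/SD_X)(x − M_X) + M_Y
y = (3.6/2.8)(26 − 21.6) + 23.1
y = 1.285714 × 4.4 + 23.1 = 5.6571 + 23.1 = 28.8

28.8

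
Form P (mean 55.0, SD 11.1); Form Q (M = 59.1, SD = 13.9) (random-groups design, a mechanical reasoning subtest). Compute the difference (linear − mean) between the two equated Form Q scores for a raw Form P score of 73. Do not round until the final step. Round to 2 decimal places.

Mean-equated: 73 + (59.1 − 55.0) = 77.10
Linear-equated: (13.9/11.1)(73 − 55.0) + 59.1 = 81.641
Difference = 81.641 − 77.10 = 4.54

4.54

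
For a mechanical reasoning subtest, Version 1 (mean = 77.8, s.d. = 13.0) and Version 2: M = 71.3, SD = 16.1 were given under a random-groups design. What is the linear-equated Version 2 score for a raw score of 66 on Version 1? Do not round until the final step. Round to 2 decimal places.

56.69

Linear equating: y = (SD_Y/SD_X)(x − M_X) + M_Y
y = (16.1/13.0)(66 − 77.8) + 71.3
y = 1.238462 × -11.8 + 71.3 = -14.6138 + 71.3 = 56.69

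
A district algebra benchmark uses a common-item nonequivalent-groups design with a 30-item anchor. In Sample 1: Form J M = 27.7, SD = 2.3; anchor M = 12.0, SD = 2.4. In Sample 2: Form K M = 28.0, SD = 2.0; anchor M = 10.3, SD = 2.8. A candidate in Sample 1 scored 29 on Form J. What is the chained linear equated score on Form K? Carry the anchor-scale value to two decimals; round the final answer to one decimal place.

30.2

Form J → anchor (Sample 1): v = (2.4/2.3)(29 − 27.7) + 12.0 = 13.36
anchor → Form K (Sample 2): y = (2.0/2.8)(13.36 − 10.3) + 28.0 = 30.2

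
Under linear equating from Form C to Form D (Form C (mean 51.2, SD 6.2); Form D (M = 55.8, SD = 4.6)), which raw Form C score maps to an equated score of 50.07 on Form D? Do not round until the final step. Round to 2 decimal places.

43.48

Invert y = (SD_Y/SD_X)(x − M_X) + M_Y:
x = (SD_X/SD_Y)(y − M_Y) + M_X = (6.2/4.6)(50.07 − 55.8) + 51.2
x = 1.347826 × -5.730 + 51.2 = 43.48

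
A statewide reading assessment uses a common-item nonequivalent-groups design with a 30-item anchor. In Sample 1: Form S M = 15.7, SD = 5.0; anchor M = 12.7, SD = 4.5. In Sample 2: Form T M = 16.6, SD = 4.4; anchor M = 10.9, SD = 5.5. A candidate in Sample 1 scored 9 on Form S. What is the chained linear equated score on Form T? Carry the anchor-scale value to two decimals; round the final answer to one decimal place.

13.2

Form S → anchor (Sample 1): v = (4.5/5.0)(9 − 15.7) + 12.7 = 6.67
anchor → Form T (Sample 2): y = (4.4/5.5)(6.67 − 10.9) + 16.6 = 13.2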